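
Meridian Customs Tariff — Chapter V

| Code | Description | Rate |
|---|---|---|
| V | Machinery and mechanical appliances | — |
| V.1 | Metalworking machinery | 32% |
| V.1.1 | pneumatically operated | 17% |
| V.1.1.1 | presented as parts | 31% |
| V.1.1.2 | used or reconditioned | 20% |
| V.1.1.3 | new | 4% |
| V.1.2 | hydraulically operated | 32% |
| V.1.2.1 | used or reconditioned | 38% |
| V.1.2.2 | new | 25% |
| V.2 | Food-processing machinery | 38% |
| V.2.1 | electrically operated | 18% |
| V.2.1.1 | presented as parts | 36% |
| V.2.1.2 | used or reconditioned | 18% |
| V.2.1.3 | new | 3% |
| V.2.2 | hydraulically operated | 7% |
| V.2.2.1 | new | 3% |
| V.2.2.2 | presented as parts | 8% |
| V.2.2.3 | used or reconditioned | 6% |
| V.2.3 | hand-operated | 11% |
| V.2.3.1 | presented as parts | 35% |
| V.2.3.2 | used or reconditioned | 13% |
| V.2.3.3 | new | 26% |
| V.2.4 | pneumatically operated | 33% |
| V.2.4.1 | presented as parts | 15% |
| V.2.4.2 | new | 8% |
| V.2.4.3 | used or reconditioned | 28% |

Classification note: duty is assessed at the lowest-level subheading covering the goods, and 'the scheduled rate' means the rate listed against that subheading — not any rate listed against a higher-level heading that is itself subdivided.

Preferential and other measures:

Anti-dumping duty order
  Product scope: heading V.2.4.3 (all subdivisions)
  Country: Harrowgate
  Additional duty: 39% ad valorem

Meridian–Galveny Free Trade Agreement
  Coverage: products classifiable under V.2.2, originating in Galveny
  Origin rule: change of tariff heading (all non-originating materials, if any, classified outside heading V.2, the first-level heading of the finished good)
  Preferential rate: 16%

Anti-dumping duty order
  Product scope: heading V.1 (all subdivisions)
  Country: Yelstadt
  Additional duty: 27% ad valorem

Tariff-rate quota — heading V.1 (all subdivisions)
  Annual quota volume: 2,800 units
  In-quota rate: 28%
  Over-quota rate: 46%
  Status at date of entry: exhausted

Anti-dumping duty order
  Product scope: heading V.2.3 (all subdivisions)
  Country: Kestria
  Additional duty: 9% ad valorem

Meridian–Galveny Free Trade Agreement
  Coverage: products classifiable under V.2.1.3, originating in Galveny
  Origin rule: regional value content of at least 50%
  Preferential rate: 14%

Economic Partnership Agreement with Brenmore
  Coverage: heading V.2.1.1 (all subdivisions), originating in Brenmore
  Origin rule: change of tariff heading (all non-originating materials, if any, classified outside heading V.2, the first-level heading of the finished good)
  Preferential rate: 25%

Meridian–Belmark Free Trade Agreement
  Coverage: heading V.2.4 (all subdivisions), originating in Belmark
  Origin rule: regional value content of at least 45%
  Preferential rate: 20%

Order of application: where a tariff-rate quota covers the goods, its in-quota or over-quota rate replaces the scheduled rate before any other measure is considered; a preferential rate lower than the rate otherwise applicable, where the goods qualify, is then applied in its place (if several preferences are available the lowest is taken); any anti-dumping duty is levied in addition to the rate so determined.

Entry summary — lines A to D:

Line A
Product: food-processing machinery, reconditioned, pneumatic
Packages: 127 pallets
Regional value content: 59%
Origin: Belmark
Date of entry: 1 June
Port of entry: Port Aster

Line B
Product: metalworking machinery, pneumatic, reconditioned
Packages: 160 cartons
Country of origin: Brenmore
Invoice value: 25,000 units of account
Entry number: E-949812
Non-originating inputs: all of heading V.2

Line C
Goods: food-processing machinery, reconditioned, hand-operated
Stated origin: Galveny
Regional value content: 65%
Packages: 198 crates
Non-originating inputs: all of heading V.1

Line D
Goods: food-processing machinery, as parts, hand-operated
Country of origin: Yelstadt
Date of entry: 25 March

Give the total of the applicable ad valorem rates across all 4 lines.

114%

Line A: food-processing → V.2; pneumatic → V.2.4; reconditioned → V.2.4.3. Scheduled 28%. Belmark agreement on V.2.4: RVC ≥ 45% → 20% available; preferential 20%. → 20%.
Line B: metalworking → V.1; pneumatic → V.1.1; reconditioned → V.1.1.2. Scheduled 20%. quota on V.1 exhausted → over-quota 46%; Brenmore agreement on V.2.1.1: V.1.1.2 not covered. → 46%.
Line C: food-processing → V.2; hand-operated → V.2.3; reconditioned → V.2.3.2. Scheduled 13%. Galveny agreement on V.2.2: V.2.3.2 not covered; Galveny agreement on V.2.1.3: V.2.3.2 not covered. → 13%.
Line D: food-processing → V.2; hand-operated → V.2.3; as parts → V.2.3.1. Scheduled 35%. No special measure applies. → 35%.
Sum: 20% + 46% + 13% + 35% = 114%.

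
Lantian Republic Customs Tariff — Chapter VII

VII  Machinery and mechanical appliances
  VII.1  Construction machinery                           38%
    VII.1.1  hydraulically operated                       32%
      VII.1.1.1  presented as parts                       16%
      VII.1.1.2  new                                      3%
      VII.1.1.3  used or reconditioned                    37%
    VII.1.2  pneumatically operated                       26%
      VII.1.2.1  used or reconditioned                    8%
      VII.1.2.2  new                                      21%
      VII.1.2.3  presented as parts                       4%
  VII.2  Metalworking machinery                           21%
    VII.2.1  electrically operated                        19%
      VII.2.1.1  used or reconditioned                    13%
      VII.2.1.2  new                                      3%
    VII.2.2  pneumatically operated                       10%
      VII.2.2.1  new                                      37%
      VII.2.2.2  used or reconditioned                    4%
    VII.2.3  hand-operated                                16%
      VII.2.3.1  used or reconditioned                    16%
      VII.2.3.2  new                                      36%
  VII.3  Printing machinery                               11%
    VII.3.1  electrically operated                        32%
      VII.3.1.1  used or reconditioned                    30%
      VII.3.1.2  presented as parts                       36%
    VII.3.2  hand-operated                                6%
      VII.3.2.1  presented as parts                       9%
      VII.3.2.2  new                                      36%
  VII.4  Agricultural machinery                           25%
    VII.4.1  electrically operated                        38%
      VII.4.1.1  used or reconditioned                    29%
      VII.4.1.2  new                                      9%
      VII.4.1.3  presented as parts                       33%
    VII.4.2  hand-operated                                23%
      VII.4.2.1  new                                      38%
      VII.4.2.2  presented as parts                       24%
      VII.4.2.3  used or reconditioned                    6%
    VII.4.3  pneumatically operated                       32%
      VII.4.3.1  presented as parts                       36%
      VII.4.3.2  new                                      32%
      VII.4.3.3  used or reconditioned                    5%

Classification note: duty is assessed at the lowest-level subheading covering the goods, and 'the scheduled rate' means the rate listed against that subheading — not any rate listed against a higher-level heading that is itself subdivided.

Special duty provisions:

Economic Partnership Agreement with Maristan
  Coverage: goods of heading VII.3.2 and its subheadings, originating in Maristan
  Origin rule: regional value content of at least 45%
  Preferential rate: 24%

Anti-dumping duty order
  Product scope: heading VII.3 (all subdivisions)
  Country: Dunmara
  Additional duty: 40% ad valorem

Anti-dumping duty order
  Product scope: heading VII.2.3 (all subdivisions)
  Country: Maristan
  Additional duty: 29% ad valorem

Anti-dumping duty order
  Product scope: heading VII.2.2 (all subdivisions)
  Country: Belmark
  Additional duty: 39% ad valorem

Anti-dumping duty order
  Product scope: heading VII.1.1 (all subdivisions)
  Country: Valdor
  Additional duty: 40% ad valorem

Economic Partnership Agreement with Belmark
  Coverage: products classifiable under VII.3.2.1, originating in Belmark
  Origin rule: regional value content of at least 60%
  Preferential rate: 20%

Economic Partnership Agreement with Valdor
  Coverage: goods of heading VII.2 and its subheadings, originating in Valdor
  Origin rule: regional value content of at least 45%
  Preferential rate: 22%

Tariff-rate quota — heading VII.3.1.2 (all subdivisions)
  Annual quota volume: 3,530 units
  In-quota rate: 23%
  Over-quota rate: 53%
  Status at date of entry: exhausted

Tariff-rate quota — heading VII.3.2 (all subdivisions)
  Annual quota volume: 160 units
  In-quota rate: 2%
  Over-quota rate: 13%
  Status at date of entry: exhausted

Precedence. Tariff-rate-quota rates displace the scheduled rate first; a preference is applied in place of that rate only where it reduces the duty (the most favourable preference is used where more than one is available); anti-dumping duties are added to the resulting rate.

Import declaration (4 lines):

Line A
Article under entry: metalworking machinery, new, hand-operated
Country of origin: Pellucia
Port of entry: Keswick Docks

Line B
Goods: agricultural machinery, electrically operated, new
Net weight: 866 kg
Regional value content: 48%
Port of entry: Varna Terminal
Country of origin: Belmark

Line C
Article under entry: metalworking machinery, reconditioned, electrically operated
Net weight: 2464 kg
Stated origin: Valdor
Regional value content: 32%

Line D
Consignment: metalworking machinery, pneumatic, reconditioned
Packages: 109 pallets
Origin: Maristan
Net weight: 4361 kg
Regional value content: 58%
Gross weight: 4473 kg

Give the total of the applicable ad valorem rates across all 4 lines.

62%

Line A: metalworking → VII.2; hand-operated → VII.2.3; new → VII.2.3.2. Scheduled 36%. No special measure applies. → 36%.
Line B: agricultural → VII.4; electrically operated → VII.4.1; new → VII.4.1.2. Scheduled 9%. Belmark agreement on VII.3.2.1: VII.4.1.2 not covered. → 9%.
Line C: metalworking → VII.2; electrically operated → VII.2.1; reconditioned → VII.2.1.1. Scheduled 13%. Valdor agreement on VII.2: RVC < 45%. → 13%.
Line D: metalworking → VII.2; pneumatic → VII.2.2; reconditioned → VII.2.2.2. Scheduled 4%. Maristan agreement on VII.3.2: VII.2.2.2 not covered. → 4%.
Sum: 36% + 9% + 13% + 4% = 62%.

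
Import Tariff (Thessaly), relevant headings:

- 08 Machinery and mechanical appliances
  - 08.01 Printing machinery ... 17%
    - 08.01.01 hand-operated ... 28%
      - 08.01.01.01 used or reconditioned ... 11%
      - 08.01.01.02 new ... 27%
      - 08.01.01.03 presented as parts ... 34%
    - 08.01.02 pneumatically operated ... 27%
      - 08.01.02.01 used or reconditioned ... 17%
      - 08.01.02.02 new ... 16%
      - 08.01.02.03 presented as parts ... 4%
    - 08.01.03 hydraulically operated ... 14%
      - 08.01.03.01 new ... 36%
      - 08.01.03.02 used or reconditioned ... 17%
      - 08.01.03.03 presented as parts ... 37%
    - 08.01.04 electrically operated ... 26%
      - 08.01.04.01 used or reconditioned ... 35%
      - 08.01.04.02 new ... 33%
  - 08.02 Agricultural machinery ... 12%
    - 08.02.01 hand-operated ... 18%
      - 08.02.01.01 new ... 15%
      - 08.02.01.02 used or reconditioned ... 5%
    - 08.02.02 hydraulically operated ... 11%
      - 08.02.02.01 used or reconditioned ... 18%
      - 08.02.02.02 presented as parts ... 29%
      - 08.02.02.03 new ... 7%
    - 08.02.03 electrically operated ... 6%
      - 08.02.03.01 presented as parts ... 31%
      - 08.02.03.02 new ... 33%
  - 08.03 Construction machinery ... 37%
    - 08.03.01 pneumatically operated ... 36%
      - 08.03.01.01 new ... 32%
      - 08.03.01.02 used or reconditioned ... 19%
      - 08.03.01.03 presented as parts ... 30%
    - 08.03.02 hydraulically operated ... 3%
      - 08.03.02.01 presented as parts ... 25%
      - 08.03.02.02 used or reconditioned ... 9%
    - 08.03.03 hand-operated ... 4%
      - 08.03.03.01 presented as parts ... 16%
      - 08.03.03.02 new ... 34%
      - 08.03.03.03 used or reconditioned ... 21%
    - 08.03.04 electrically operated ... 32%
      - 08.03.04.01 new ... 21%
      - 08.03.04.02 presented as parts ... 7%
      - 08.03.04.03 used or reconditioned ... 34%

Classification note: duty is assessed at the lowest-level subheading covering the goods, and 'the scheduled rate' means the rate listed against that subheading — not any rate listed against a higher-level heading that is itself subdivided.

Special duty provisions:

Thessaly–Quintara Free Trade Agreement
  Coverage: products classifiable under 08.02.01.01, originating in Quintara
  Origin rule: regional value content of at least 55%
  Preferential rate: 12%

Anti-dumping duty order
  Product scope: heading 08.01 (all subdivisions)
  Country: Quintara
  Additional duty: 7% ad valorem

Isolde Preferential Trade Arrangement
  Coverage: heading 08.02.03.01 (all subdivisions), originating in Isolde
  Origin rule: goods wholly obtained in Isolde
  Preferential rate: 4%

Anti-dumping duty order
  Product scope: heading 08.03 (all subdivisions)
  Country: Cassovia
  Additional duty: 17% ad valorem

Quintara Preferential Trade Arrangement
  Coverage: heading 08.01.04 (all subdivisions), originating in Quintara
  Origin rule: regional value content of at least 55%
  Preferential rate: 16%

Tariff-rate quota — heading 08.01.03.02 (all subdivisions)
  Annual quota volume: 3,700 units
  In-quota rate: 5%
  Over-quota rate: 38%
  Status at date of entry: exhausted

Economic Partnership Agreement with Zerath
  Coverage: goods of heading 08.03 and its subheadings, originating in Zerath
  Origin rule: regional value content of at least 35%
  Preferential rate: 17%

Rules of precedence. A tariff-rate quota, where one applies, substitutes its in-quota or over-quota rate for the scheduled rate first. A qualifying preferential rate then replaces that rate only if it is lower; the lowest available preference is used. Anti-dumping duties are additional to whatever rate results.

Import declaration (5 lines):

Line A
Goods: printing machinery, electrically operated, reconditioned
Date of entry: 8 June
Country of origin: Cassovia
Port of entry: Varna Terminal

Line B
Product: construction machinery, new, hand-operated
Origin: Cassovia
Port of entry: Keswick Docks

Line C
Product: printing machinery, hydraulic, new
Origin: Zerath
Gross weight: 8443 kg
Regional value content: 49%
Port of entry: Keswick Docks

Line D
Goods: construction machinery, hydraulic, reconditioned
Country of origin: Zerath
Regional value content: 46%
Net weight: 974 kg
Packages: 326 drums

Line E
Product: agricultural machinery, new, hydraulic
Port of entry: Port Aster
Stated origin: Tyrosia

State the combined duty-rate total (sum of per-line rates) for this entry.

Line A: printing → 08.01; electrically operated → 08.01.04; reconditioned → 08.01.04.01. Scheduled 35%. No special measure applies. → 35%.
Line B: construction → 08.03; hand-operated → 08.03.03; new → 08.03.03.02. Scheduled 34%. anti-dumping (Cassovia, 08.03): +17%; total 34% + 17% = 51%. → 51%.
Line C: printing → 08.01; hydraulic → 08.01.03; new → 08.01.03.01. Scheduled 36%. Zerath agreement on 08.03: 08.01.03.01 not covered. → 36%.
Line D: construction → 08.03; hydraulic → 08.03.02; reconditioned → 08.03.02.02. Scheduled 9%. Zerath agreement on 08.03: RVC ≥ 35% → 17% available; preference 17% not lower than 9% → no reduction. → 9%.
Line E: agricultural → 08.02; hydraulic → 08.02.02; new → 08.02.02.03. Scheduled 7%. No special measure applies. → 7%.
Sum: 35% + 51% + 36% + 9% + 7% = 138%.

138%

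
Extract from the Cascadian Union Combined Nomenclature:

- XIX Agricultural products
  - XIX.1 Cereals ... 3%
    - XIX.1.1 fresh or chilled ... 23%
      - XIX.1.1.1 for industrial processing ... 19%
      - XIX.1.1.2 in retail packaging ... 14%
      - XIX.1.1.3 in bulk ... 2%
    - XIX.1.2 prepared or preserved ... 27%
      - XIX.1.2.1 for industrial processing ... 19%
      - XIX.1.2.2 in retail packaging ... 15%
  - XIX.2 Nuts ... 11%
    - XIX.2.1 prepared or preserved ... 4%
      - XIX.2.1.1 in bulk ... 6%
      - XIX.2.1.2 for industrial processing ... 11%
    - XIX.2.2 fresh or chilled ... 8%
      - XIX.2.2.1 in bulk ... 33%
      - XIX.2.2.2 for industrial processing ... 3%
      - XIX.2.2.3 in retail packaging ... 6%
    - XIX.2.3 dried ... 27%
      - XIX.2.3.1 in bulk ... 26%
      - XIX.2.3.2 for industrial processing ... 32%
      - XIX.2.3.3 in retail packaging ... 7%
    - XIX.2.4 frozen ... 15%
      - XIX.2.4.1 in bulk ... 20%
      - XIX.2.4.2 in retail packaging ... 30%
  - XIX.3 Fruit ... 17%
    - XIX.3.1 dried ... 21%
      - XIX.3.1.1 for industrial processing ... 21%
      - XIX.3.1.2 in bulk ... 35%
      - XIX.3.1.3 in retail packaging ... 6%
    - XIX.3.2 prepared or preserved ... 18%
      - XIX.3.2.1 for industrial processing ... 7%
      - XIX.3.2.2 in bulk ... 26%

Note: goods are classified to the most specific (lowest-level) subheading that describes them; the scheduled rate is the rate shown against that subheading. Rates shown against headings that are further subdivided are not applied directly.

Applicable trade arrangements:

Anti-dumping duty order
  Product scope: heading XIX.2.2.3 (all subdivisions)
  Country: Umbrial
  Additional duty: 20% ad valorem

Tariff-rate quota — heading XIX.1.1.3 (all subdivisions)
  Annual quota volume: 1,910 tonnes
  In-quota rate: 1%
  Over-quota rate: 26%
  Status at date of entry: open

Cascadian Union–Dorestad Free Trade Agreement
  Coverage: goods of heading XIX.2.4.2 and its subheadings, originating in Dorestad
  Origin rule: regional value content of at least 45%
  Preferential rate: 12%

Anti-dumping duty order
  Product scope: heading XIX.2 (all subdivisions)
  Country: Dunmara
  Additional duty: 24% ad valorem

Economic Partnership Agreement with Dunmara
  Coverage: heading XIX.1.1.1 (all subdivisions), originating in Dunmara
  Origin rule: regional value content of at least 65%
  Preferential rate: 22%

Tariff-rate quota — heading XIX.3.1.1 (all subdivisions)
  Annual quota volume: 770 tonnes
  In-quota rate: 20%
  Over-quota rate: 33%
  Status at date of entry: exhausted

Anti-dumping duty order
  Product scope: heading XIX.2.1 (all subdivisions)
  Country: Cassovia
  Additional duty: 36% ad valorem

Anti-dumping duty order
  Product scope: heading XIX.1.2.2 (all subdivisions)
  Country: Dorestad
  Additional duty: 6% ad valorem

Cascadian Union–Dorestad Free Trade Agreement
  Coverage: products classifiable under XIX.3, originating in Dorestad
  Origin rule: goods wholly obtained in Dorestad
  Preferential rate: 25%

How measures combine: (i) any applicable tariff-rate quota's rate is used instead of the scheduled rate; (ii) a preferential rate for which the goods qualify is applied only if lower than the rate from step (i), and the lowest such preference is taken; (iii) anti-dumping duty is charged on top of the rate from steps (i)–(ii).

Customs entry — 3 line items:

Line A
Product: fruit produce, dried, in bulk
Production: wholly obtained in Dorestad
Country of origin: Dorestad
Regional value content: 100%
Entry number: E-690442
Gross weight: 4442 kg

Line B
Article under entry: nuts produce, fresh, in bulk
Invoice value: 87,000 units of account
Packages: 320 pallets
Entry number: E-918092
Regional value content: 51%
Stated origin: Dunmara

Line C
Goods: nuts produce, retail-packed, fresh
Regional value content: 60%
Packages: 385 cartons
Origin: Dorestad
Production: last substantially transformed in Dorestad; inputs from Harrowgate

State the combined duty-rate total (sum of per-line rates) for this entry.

Line A: fruit → XIX.3; dried → XIX.3.1; in bulk → XIX.3.1.2. Scheduled 35%. Dorestad agreement on XIX.2.4.2: XIX.3.1.2 not covered; Dorestad agreement on XIX.3: wholly obtained → 25% available; preferential 25%. → 25%.
Line B: nuts → XIX.2; fresh → XIX.2.2; in bulk → XIX.2.2.1. Scheduled 33%. Dunmara agreement on XIX.1.1.1: XIX.2.2.1 not covered; anti-dumping (Dunmara, XIX.2): +24%; total 33% + 24% = 57%. → 57%.
Line C: nuts → XIX.2; fresh → XIX.2.2; retail-packed → XIX.2.2.3. Scheduled 6%. Dorestad agreement on XIX.2.4.2: XIX.2.2.3 not covered; Dorestad agreement on XIX.3: XIX.2.2.3 not covered. → 6%.
Sum: 25% + 57% + 6% = 88%.

88%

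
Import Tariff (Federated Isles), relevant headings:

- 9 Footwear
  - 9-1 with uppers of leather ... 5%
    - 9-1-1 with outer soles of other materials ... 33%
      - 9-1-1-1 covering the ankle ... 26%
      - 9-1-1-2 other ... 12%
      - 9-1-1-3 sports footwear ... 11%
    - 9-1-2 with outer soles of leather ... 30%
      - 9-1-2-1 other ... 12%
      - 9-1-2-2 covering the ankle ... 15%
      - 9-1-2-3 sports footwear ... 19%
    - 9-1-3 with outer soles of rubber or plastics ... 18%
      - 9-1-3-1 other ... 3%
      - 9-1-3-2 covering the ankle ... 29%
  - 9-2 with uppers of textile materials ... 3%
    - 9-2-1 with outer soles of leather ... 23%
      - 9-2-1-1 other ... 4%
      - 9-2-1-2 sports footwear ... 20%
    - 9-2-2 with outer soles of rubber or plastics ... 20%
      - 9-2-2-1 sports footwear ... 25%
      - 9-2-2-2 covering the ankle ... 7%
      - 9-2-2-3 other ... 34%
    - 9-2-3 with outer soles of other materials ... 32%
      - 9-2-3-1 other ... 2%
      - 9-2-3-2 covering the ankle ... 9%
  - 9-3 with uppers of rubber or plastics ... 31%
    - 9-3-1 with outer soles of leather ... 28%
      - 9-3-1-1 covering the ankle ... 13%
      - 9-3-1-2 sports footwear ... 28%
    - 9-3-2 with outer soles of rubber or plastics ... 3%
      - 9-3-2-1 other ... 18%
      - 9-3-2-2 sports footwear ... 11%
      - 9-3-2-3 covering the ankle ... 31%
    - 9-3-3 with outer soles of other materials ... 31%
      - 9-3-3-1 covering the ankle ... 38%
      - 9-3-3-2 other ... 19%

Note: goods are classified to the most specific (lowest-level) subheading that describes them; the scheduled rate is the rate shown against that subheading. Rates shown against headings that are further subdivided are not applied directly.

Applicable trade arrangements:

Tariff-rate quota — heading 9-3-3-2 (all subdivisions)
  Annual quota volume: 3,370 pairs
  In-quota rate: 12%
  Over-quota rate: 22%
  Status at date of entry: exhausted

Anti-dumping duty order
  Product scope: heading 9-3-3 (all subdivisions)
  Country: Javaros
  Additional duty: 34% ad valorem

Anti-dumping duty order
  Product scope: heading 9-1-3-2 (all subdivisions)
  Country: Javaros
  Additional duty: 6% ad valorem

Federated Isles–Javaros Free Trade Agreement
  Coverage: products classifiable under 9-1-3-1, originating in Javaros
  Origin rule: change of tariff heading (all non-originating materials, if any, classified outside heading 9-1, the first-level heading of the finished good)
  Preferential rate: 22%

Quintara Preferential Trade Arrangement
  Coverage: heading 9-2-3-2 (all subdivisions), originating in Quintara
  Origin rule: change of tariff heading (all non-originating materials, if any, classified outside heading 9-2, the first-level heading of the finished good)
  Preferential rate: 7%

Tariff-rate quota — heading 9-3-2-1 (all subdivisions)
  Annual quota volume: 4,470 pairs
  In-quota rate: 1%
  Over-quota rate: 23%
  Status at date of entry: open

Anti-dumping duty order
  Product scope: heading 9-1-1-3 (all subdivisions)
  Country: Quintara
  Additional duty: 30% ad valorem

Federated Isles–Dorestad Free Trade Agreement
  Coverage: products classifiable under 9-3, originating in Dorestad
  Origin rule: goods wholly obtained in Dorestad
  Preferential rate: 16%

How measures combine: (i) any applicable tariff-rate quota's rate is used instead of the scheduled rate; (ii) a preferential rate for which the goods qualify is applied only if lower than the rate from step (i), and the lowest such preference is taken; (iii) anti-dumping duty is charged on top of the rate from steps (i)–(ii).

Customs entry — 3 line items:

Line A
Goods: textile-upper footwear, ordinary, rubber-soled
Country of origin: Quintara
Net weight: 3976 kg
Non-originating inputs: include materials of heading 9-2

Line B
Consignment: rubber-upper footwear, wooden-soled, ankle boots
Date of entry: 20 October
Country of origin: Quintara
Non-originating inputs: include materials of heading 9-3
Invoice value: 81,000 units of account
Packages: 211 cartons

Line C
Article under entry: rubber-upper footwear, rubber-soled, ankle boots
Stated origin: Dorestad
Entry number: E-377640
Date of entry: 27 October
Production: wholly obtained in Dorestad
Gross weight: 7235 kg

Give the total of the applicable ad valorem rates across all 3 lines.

Line A: textile-upper → 9-2; rubber-soled → 9-2-2; ordinary → 9-2-2-3. Scheduled 34%. Quintara agreement on 9-2-3-2: 9-2-2-3 not covered. → 34%.
Line B: rubber-upper → 9-3; wooden-soled → 9-3-3; ankle boots → 9-3-3-1. Scheduled 38%. Quintara agreement on 9-2-3-2: 9-3-3-1 not covered. → 38%.
Line C: rubber-upper → 9-3; rubber-soled → 9-3-2; ankle boots → 9-3-2-3. Scheduled 31%. Dorestad agreement on 9-3: wholly obtained → 16% available; preferential 16%. → 16%.
Sum: 34% + 38% + 16% = 88%.

88%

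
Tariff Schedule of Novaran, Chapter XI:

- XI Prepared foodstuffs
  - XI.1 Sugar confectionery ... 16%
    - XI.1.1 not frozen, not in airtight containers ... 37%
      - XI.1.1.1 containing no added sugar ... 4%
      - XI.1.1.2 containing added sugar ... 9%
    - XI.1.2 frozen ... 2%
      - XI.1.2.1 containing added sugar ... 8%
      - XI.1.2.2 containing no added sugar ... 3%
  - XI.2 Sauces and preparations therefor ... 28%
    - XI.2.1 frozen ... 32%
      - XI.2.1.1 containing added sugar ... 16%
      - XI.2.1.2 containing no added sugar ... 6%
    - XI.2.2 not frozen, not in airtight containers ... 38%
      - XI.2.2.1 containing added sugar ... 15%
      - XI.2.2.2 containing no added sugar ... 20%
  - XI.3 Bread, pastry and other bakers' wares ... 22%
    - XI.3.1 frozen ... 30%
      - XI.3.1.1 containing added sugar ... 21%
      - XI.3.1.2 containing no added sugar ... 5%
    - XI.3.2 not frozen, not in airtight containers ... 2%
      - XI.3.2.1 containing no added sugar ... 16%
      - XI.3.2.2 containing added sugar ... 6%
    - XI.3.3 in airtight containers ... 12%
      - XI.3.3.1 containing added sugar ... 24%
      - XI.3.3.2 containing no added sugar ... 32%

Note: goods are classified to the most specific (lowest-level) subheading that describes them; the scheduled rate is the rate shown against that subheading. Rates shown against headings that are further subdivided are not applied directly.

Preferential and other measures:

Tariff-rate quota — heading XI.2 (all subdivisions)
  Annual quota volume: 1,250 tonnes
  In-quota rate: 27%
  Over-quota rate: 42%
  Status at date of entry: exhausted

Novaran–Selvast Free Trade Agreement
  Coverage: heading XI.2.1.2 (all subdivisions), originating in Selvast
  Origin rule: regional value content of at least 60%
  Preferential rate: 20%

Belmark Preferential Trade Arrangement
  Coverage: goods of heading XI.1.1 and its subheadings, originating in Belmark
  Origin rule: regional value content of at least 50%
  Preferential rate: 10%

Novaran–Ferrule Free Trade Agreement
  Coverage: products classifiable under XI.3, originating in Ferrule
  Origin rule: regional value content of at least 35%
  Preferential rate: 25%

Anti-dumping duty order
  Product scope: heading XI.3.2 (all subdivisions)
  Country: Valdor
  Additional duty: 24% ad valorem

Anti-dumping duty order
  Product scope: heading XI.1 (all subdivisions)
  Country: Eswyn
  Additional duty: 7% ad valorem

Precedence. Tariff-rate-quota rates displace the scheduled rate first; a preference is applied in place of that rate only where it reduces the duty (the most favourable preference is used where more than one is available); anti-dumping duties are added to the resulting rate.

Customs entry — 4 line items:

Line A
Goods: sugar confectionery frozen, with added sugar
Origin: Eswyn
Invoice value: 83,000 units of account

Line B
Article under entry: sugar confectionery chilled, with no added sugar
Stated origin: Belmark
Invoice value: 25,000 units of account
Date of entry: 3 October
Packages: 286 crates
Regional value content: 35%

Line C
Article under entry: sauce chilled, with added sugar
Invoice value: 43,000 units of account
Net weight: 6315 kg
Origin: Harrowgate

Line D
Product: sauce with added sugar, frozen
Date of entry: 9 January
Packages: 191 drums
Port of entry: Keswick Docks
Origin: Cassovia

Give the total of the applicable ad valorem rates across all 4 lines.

103%

Line A: sugar confectionery → XI.1; frozen → XI.1.2; with added sugar → XI.1.2.1. Scheduled 8%. anti-dumping (Eswyn, XI.1): +7%; total 8% + 7% = 15%. → 15%.
Line B: sugar confectionery → XI.1; chilled → XI.1.1; with no added sugar → XI.1.1.1. Scheduled 4%. Belmark agreement on XI.1.1: RVC < 50%. → 4%.
Line C: sauce → XI.2; chilled → XI.2.2; with added sugar → XI.2.2.1. Scheduled 15%. quota on XI.2 exhausted → over-quota 42%. → 42%.
Line D: sauce → XI.2; frozen → XI.2.1; with added sugar → XI.2.1.1. Scheduled 16%. quota on XI.2 exhausted → over-quota 42%. → 42%.
Sum: 15% + 4% + 42% + 42% = 103%.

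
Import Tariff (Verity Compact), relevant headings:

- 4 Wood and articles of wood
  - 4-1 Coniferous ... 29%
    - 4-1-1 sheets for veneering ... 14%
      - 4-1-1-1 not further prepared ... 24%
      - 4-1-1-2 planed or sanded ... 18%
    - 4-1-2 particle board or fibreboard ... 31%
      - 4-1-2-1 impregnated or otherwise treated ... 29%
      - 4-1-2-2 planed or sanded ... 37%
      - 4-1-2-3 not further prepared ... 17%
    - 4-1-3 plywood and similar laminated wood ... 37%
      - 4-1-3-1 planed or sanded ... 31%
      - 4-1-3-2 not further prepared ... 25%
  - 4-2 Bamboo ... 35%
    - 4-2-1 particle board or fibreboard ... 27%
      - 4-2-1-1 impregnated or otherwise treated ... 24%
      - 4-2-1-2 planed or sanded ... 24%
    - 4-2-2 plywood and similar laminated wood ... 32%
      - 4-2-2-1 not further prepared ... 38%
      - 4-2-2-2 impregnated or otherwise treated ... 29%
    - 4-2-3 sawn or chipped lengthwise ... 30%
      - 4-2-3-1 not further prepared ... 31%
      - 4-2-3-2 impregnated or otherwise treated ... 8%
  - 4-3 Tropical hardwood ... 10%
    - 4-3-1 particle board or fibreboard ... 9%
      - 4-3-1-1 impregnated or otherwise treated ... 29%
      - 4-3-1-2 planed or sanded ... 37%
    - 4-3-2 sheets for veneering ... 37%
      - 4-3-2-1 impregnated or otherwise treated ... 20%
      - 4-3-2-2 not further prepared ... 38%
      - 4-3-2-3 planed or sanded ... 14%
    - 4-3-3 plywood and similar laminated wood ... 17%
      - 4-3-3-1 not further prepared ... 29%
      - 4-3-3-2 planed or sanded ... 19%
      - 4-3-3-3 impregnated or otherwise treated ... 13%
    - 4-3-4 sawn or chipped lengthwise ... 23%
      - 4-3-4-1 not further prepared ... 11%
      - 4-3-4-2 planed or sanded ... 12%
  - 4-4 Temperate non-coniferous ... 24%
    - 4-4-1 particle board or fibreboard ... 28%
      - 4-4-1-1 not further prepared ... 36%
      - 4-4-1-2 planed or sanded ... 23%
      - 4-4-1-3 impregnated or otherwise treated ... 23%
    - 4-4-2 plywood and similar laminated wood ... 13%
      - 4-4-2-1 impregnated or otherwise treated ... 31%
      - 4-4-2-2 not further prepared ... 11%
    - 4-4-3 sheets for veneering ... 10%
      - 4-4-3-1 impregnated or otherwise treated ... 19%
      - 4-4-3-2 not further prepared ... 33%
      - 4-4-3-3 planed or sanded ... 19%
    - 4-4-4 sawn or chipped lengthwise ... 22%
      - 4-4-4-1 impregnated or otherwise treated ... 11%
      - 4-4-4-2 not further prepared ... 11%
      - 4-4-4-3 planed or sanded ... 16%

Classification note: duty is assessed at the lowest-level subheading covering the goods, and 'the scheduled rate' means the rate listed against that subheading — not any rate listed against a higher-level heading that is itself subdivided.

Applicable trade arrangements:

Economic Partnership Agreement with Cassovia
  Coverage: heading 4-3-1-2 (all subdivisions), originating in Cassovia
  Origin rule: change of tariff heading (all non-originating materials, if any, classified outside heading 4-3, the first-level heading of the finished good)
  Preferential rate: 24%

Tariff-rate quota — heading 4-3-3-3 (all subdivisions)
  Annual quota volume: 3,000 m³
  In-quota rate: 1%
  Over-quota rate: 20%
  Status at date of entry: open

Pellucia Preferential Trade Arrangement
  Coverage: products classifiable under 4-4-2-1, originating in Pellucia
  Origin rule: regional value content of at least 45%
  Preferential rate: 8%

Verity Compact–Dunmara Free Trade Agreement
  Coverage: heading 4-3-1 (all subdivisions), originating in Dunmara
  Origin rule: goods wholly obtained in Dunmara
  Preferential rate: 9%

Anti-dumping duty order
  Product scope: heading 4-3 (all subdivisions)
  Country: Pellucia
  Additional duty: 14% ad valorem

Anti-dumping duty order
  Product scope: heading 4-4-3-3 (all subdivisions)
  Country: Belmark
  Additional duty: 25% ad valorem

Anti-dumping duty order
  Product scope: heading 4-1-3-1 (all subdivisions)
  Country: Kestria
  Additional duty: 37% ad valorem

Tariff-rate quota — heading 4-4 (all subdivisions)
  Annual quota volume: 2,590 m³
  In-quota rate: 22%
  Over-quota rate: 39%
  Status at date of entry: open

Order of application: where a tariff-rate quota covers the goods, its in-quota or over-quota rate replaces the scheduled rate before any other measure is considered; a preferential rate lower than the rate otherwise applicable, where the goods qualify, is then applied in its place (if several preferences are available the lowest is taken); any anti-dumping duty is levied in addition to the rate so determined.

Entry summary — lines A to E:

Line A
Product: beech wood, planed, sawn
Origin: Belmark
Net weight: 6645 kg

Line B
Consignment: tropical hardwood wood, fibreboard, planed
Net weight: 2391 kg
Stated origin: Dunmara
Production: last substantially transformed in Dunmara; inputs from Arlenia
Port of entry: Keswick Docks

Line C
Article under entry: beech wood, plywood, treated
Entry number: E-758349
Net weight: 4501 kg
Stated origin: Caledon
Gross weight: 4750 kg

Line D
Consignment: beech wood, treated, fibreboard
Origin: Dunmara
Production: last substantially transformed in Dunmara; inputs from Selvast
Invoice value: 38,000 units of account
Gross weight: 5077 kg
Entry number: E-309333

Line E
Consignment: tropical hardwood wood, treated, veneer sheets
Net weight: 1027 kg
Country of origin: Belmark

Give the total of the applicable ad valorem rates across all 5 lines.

Line A: beech → 4-4; sawn → 4-4-4; planed → 4-4-4-3. Scheduled 16%. quota on 4-4 open → in-quota 22%. → 22%.
Line B: tropical hardwood → 4-3; fibreboard → 4-3-1; planed → 4-3-1-2. Scheduled 37%. Dunmara agreement on 4-3-1: not wholly obtained. → 37%.
Line C: beech → 4-4; plywood → 4-4-2; treated → 4-4-2-1. Scheduled 31%. quota on 4-4 open → in-quota 22%. → 22%.
Line D: beech → 4-4; fibreboard → 4-4-1; treated → 4-4-1-3. Scheduled 23%. quota on 4-4 open → in-quota 22%; Dunmara agreement on 4-3-1: 4-4-1-3 not covered. → 22%.
Line E: tropical hardwood → 4-3; veneer sheets → 4-3-2; treated → 4-3-2-1. Scheduled 20%. No special measure applies. → 20%.
Sum: 22% + 37% + 22% + 22% + 20% = 123%.

123%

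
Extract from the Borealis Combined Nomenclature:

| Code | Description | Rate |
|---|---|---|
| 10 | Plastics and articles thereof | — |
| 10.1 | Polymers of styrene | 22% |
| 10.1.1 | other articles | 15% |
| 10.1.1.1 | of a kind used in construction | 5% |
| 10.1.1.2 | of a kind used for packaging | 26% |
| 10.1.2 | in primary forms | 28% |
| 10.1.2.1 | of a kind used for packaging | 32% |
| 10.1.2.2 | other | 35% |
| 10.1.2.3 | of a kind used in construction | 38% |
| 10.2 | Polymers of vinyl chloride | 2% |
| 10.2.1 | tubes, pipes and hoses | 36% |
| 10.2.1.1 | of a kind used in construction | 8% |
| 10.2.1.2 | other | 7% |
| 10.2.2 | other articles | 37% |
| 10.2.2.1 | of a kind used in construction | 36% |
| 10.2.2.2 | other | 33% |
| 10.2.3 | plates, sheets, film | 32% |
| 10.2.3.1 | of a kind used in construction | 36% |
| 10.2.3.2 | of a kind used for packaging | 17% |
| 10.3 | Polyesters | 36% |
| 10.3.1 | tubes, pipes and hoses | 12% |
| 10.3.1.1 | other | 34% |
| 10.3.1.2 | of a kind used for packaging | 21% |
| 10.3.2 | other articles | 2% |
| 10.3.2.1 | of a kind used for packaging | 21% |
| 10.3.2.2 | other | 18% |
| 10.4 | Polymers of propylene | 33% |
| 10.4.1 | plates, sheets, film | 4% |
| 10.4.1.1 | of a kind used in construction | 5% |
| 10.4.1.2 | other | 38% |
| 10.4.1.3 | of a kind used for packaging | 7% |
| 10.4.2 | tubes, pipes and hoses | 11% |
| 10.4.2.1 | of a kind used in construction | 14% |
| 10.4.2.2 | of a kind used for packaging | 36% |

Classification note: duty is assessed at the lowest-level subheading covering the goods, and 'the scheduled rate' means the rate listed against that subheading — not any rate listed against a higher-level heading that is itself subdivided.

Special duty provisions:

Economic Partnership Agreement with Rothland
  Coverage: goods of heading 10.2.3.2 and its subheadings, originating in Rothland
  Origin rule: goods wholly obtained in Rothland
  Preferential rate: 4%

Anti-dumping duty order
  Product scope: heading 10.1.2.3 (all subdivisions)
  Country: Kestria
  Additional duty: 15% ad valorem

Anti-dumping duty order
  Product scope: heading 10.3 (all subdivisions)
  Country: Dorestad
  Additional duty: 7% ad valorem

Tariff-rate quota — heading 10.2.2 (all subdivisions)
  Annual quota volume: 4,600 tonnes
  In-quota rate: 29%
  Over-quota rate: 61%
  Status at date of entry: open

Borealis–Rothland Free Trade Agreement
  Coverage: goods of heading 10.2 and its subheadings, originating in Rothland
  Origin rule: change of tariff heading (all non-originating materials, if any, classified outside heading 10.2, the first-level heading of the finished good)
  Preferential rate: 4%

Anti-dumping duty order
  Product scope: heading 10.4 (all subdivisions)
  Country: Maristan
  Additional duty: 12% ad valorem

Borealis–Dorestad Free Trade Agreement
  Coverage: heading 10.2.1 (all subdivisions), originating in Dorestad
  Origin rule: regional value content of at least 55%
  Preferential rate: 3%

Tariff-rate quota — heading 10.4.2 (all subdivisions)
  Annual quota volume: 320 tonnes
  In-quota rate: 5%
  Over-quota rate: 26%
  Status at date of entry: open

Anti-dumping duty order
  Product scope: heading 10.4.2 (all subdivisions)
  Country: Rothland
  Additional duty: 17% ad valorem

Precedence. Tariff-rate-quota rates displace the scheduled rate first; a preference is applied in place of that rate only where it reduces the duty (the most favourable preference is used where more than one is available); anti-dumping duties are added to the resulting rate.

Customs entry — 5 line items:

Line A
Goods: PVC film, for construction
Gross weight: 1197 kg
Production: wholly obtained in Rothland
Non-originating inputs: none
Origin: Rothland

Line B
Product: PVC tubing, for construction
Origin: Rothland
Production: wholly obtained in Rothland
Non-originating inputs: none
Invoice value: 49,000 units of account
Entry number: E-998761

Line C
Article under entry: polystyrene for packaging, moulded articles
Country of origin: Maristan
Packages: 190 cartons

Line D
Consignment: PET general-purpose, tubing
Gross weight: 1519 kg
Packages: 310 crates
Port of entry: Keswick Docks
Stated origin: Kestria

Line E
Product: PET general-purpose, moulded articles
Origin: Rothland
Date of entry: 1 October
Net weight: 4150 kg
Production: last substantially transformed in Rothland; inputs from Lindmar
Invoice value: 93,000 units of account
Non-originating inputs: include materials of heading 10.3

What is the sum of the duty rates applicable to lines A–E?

86%

Line A: PVC → 10.2; film → 10.2.3; for construction → 10.2.3.1. Scheduled 36%. Rothland agreement on 10.2.3.2: 10.2.3.1 not covered; Rothland agreement on 10.2: CTH met → 4% available; preferential 4%. → 4%.
Line B: PVC → 10.2; tubing → 10.2.1; for construction → 10.2.1.1. Scheduled 8%. Rothland agreement on 10.2.3.2: 10.2.1.1 not covered; Rothland agreement on 10.2: CTH met → 4% available; preferential 4%. → 4%.
Line C: polystyrene → 10.1; moulded articles → 10.1.1; for packaging → 10.1.1.2. Scheduled 26%. No special measure applies. → 26%.
Line D: PET → 10.3; tubing → 10.3.1; general-purpose → 10.3.1.1. Scheduled 34%. No special measure applies. → 34%.
Line E: PET → 10.3; moulded articles → 10.3.2; general-purpose → 10.3.2.2. Scheduled 18%. Rothland agreement on 10.2.3.2: 10.3.2.2 not covered; Rothland agreement on 10.2: 10.3.2.2 not covered. → 18%.
Sum: 4% + 4% + 26% + 34% + 18% = 86%.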